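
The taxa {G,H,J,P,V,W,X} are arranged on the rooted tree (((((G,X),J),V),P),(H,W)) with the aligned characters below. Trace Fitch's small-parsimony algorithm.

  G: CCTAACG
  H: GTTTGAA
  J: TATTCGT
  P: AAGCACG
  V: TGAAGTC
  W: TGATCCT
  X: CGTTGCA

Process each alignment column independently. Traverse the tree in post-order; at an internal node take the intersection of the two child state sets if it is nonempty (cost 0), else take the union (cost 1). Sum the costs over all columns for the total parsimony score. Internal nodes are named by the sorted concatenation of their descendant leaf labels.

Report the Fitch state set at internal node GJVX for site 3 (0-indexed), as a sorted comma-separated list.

A,T

GX@0: {C} ∩ {C} = {C} (intersection, +0)
GJX@0: {C} ∪ {T} = {C,T} (union, +1)
GJVX@0: {C,T} ∩ {T} = {T} (intersection, +0)
GJPVX@0: {T} ∪ {A} = {A,T} (union, +1)
HW@0: {G} ∪ {T} = {G,T} (union, +1)
GHJPVWX@0: {A,T} ∩ {G,T} = {T} (intersection, +0)
GX@1: {C} ∪ {G} = {C,G} (union, +1)
GJX@1: {C,G} ∪ {A} = {A,C,G} (union, +1)
GJVX@1: {A,C,G} ∩ {G} = {G} (intersection, +0)
GJPVX@1: {G} ∪ {A} = {A,G} (union, +1)
HW@1: {T} ∪ {G} = {G,T} (union, +1)
GHJPVWX@1: {A,G} ∩ {G,T} = {G} (intersection, +0)
GX@2: {T} ∩ {T} = {T} (intersection, +0)
GJX@2: {T} ∩ {T} = {T} (intersection, +0)
GJVX@2: {T} ∪ {A} = {A,T} (union, +1)
GJPVX@2: {A,T} ∪ {G} = {A,G,T} (union, +1)
HW@2: {T} ∪ {A} = {A,T} (union, +1)
GHJPVWX@2: {A,G,T} ∩ {A,T} = {A,T} (intersection, +0)
GX@3: {A} ∪ {T} = {A,T} (union, +1)
GJX@3: {A,T} ∩ {T} = {T} (intersection, +0)
GJVX@3: {T} ∪ {A} = {A,T} (union, +1)
GJPVX@3: {A,T} ∪ {C} = {A,C,T} (union, +1)
HW@3: {T} ∩ {T} = {T} (intersection, +0)
GHJPVWX@3: {A,C,T} ∩ {T} = {T} (intersection, +0)
GX@4: {A} ∪ {G} = {A,G} (union, +1)
GJX@4: {A,G} ∪ {C} = {A,C,G} (union, +1)
GJVX@4: {A,C,G} ∩ {G} = {G} (intersection, +0)
GJPVX@4: {G} ∪ {A} = {A,G} (union, +1)
HW@4: {G} ∪ {C} = {C,G} (union, +1)
GHJPVWX@4: {A,G} ∩ {C,G} = {G} (intersection, +0)
GX@5: {C} ∩ {C} = {C} (intersection, +0)
GJX@5: {C} ∪ {G} = {C,G} (union, +1)
GJVX@5: {C,G} ∪ {T} = {C,G,T} (union, +1)
GJPVX@5: {C,G,T} ∩ {C} = {C} (intersection, +0)
HW@5: {A} ∪ {C} = {A,C} (union, +1)
GHJPVWX@5: {C} ∩ {A,C} = {C} (intersection, +0)
GX@6: {G} ∪ {A} = {A,G} (union, +1)
GJX@6: {A,G} ∪ {T} = {A,G,T} (union, +1)
GJVX@6: {A,G,T} ∪ {C} = {A,C,G,T} (union, +1)
GJPVX@6: {A,C,G,T} ∩ {G} = {G} (intersection, +0)
HW@6: {A} ∪ {T} = {A,T} (union, +1)
GHJPVWX@6: {G} ∪ {A,T} = {A,G,T} (union, +1)
per-site changes: [3, 4, 3, 3, 4, 3, 5]; total = 25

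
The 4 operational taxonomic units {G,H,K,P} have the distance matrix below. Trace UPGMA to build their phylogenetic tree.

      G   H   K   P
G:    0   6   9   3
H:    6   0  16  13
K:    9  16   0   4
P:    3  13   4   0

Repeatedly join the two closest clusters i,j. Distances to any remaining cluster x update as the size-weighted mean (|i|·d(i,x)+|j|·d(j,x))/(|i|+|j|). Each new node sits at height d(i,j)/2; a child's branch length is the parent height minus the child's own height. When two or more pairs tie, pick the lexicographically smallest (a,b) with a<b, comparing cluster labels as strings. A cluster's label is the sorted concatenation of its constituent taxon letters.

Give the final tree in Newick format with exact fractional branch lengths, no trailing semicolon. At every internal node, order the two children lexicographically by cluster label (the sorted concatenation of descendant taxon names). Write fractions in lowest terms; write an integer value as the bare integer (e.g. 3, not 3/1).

(((G:3/2,P:3/2):7/4,K:13/4):31/12,H:35/6)

iteration 1: select G,P (d=3); attach at lengths (3/2, 3/2); label the merged cluster GP
  updated: d(GP,H)=19/2, d(GP,K)=13/2
iteration 2: select GP,K (d=13/2); attach at lengths (7/4, 13/4); label the merged cluster GKP
  updated: d(GKP,H)=35/3
iteration 3: select GKP,H (d=35/3); attach at lengths (31/12, 35/6); label the merged cluster GHKP
final tree: (((G:3/2,P:3/2):7/4,K:13/4):31/12,H:35/6)
total length: 197/12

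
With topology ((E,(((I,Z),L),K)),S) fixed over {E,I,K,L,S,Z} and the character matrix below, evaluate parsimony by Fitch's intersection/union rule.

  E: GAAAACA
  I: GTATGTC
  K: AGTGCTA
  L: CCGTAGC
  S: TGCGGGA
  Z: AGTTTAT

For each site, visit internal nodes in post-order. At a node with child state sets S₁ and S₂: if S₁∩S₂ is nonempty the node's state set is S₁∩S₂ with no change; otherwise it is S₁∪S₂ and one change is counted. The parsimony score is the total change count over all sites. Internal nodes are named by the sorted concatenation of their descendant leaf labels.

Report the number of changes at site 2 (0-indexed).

site 0, node IZ: I={G} ∪ Z={A} → {A,G} (+1)
site 0, node ILZ: IZ={A,G} ∪ L={C} → {A,C,G} (+1)
site 0, node IKLZ: ILZ={A,C,G} ∩ K={A} → {A} (+0)
site 0, node EIKLZ: E={G} ∪ IKLZ={A} → {A,G} (+1)
site 0, node EIKLSZ: EIKLZ={A,G} ∪ S={T} → {A,G,T} (+1)
site 1, node IZ: I={T} ∪ Z={G} → {G,T} (+1)
site 1, node ILZ: IZ={G,T} ∪ L={C} → {C,G,T} (+1)
site 1, node IKLZ: ILZ={C,G,T} ∩ K={G} → {G} (+0)
site 1, node EIKLZ: E={A} ∪ IKLZ={G} → {A,G} (+1)
site 1, node EIKLSZ: EIKLZ={A,G} ∩ S={G} → {G} (+0)
site 2, node IZ: I={A} ∪ Z={T} → {A,T} (+1)
site 2, node ILZ: IZ={A,T} ∪ L={G} → {A,G,T} (+1)
site 2, node IKLZ: ILZ={A,G,T} ∩ K={T} → {T} (+0)
site 2, node EIKLZ: E={A} ∪ IKLZ={T} → {A,T} (+1)
site 2, node EIKLSZ: EIKLZ={A,T} ∪ S={C} → {A,C,T} (+1)
site 3, node IZ: I={T} ∩ Z={T} → {T} (+0)
site 3, node ILZ: IZ={T} ∩ L={T} → {T} (+0)
site 3, node IKLZ: ILZ={T} ∪ K={G} → {G,T} (+1)
site 3, node EIKLZ: E={A} ∪ IKLZ={G,T} → {A,G,T} (+1)
site 3, node EIKLSZ: EIKLZ={A,G,T} ∩ S={G} → {G} (+0)
site 4, node IZ: I={G} ∪ Z={T} → {G,T} (+1)
site 4, node ILZ: IZ={G,T} ∪ L={A} → {A,G,T} (+1)
site 4, node IKLZ: ILZ={A,G,T} ∪ K={C} → {A,C,G,T} (+1)
site 4, node EIKLZ: E={A} ∩ IKLZ={A,C,G,T} → {A} (+0)
site 4, node EIKLSZ: EIKLZ={A} ∪ S={G} → {A,G} (+1)
site 5, node IZ: I={T} ∪ Z={A} → {A,T} (+1)
site 5, node ILZ: IZ={A,T} ∪ L={G} → {A,G,T} (+1)
site 5, node IKLZ: ILZ={A,G,T} ∩ K={T} → {T} (+0)
site 5, node EIKLZ: E={C} ∪ IKLZ={T} → {C,T} (+1)
site 5, node EIKLSZ: EIKLZ={C,T} ∪ S={G} → {C,G,T} (+1)
site 6, node IZ: I={C} ∪ Z={T} → {C,T} (+1)
site 6, node ILZ: IZ={C,T} ∩ L={C} → {C} (+0)
site 6, node IKLZ: ILZ={C} ∪ K={A} → {A,C} (+1)
site 6, node EIKLZ: E={A} ∩ IKLZ={A,C} → {A} (+0)
site 6, node EIKLSZ: EIKLZ={A} ∩ S={A} → {A} (+0)
per-site changes: [4, 3, 4, 2, 4, 4, 2]; total = 23

4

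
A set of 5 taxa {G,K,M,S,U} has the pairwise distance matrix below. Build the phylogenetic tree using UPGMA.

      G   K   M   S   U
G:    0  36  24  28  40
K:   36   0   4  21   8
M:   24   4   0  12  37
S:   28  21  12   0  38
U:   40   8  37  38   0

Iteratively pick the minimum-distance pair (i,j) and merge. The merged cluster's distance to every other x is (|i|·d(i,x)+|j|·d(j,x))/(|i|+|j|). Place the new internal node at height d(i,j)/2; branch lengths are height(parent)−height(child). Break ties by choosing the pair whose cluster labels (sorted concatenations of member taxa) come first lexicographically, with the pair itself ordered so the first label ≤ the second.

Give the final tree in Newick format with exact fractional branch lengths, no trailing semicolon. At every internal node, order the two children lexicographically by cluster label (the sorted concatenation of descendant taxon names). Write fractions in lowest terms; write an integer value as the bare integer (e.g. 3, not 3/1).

iteration 1: select K,M (d=4); attach at lengths (2, 2); label the merged cluster KM
  updated: d(G,KM)=30, d(KM,S)=33/2, d(KM,U)=45/2
iteration 2: select KM,S (d=33/2); attach at lengths (25/4, 33/4); label the merged cluster KMS
  updated: d(G,KMS)=88/3, d(KMS,U)=83/3
iteration 3: select KMS,U (d=83/3); attach at lengths (67/12, 83/6); label the merged cluster KMSU
  updated: d(G,KMSU)=32
iteration 4: select G,KMSU (d=32); attach at lengths (16, 13/6); label the merged cluster GKMSU
final tree: (G:16,(((K:2,M:2):25/4,S:33/4):67/12,U:83/6):13/6)
total length: 673/12

(G:16,(((K:2,M:2):25/4,S:33/4):67/12,U:83/6):13/6)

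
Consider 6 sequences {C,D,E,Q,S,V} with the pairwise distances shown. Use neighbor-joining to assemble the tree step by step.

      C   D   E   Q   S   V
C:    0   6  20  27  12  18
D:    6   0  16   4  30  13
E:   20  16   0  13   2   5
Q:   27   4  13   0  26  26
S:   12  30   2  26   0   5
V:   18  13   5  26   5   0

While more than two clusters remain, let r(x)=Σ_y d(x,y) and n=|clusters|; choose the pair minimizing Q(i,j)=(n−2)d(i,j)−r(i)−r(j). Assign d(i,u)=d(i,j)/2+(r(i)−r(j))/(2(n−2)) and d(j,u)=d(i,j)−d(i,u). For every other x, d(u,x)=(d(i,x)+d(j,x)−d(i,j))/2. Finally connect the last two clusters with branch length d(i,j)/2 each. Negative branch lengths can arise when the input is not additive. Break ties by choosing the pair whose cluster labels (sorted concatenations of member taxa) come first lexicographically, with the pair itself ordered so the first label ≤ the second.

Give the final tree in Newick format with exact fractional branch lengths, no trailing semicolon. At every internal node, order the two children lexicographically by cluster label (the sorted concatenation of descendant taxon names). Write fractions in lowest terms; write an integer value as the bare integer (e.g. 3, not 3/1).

((((C:25/4,(D:-11/8,Q:43/8):33/4):127/16,V:41/16):23/16,E:5/16):27/32,S:27/32)

iteration 1: select D,Q (d=4, Q=-149); attach at lengths (-11/8, 43/8); label the merged cluster DQ
  updated: d(C,DQ)=29/2, d(DQ,E)=25/2, d(DQ,S)=26, d(DQ,V)=35/2
iteration 2: select C,DQ (d=29/2, Q=-183/2); attach at lengths (25/4, 33/4); label the merged cluster CDQ
  updated: d(CDQ,E)=9, d(CDQ,S)=47/4, d(CDQ,V)=21/2
iteration 3: select CDQ,V (d=21/2, Q=-123/4); attach at lengths (127/16, 41/16); label the merged cluster CDQV
  updated: d(CDQV,E)=7/4, d(CDQV,S)=25/8
iteration 4: select CDQV,E (d=7/4, Q=-55/8); attach at lengths (23/16, 5/16); label the merged cluster CDEQV
  updated: d(CDEQV,S)=27/16
iteration 5: select CDEQV,S (d=27/16); attach at lengths (27/32, 27/32); label the merged cluster CDEQSV
final tree: ((((C:25/4,(D:-11/8,Q:43/8):33/4):127/16,V:41/16):23/16,E:5/16):27/32,S:27/32)
total length: 519/16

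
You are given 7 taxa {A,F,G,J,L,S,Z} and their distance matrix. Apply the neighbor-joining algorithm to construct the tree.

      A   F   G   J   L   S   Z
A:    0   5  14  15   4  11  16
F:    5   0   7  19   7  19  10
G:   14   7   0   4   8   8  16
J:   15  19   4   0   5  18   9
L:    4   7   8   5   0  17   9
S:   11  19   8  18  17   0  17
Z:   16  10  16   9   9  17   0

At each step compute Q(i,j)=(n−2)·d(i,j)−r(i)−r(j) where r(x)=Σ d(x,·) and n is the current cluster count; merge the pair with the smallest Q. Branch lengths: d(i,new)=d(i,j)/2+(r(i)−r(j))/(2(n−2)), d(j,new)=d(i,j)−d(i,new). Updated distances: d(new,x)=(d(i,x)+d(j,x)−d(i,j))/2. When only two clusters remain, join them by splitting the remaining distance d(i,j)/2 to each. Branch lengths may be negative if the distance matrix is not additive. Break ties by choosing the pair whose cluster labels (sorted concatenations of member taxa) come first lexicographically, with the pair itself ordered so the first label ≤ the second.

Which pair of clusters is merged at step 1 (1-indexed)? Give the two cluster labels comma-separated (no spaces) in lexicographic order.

A,F

iteration 1: select A,F (d=5, Q=-107); attach at lengths (23/10, 27/10); label the merged cluster AF
  updated: d(AF,G)=8, d(AF,J)=29/2, d(AF,L)=3, d(AF,S)=25/2, d(AF,Z)=21/2
iteration 2: select G,S (d=8, Q=-169/2); attach at lengths (7/16, 121/16); label the merged cluster GS
  updated: d(AF,GS)=25/4, d(GS,J)=7, d(GS,L)=17/2, d(GS,Z)=25/2
iteration 3: select AF,L (d=3, Q=-203/4); attach at lengths (71/24, 1/24); label the merged cluster AFL
  updated: d(AFL,GS)=47/8, d(AFL,J)=33/4, d(AFL,Z)=33/4
iteration 4: select AFL,GS (d=47/8, Q=-36); attach at lengths (35/16, 59/16); label the merged cluster AFGLS
  updated: d(AFGLS,J)=75/16, d(AFGLS,Z)=119/16
iteration 5: select AFGLS,J (d=75/16, Q=-169/8); attach at lengths (25/16, 25/8); label the merged cluster AFGJLS
  updated: d(AFGJLS,Z)=47/8
iteration 6: select AFGJLS,Z (d=47/8); attach at lengths (47/16, 47/16); label the merged cluster AFGJLSZ
final tree: (((((A:23/10,F:27/10):71/24,L:1/24):35/16,(G:7/16,S:121/16):59/16):25/16,J:25/8):47/16,Z:47/16)
total length: 519/16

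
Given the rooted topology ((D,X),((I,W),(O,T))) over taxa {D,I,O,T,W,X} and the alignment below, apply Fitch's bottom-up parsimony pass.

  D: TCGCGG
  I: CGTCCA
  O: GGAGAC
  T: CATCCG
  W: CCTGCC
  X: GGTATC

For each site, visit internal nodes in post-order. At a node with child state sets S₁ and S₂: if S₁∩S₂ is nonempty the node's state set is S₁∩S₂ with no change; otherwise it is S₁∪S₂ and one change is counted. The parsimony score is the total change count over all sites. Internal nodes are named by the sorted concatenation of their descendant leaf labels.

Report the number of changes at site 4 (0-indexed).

site 0, node DX: D={T} ∪ X={G} → {G,T} (+1)
site 0, node IW: I={C} ∩ W={C} → {C} (+0)
site 0, node OT: O={G} ∪ T={C} → {C,G} (+1)
site 0, node IOTW: IW={C} ∩ OT={C,G} → {C} (+0)
site 0, node DIOTWX: DX={G,T} ∪ IOTW={C} → {C,G,T} (+1)
site 1, node DX: D={C} ∪ X={G} → {C,G} (+1)
site 1, node IW: I={G} ∪ W={C} → {C,G} (+1)
site 1, node OT: O={G} ∪ T={A} → {A,G} (+1)
site 1, node IOTW: IW={C,G} ∩ OT={A,G} → {G} (+0)
site 1, node DIOTWX: DX={C,G} ∩ IOTW={G} → {G} (+0)
site 2, node DX: D={G} ∪ X={T} → {G,T} (+1)
site 2, node IW: I={T} ∩ W={T} → {T} (+0)
site 2, node OT: O={A} ∪ T={T} → {A,T} (+1)
site 2, node IOTW: IW={T} ∩ OT={A,T} → {T} (+0)
site 2, node DIOTWX: DX={G,T} ∩ IOTW={T} → {T} (+0)
site 3, node DX: D={C} ∪ X={A} → {A,C} (+1)
site 3, node IW: I={C} ∪ W={G} → {C,G} (+1)
site 3, node OT: O={G} ∪ T={C} → {C,G} (+1)
site 3, node IOTW: IW={C,G} ∩ OT={C,G} → {C,G} (+0)
site 3, node DIOTWX: DX={A,C} ∩ IOTW={C,G} → {C} (+0)
site 4, node DX: D={G} ∪ X={T} → {G,T} (+1)
site 4, node IW: I={C} ∩ W={C} → {C} (+0)
site 4, node OT: O={A} ∪ T={C} → {A,C} (+1)
site 4, node IOTW: IW={C} ∩ OT={A,C} → {C} (+0)
site 4, node DIOTWX: DX={G,T} ∪ IOTW={C} → {C,G,T} (+1)
site 5, node DX: D={G} ∪ X={C} → {C,G} (+1)
site 5, node IW: I={A} ∪ W={C} → {A,C} (+1)
site 5, node OT: O={C} ∪ T={G} → {C,G} (+1)
site 5, node IOTW: IW={A,C} ∩ OT={C,G} → {C} (+0)
site 5, node DIOTWX: DX={C,G} ∩ IOTW={C} → {C} (+0)
per-site changes: [3, 3, 2, 3, 3, 3]; total = 17

3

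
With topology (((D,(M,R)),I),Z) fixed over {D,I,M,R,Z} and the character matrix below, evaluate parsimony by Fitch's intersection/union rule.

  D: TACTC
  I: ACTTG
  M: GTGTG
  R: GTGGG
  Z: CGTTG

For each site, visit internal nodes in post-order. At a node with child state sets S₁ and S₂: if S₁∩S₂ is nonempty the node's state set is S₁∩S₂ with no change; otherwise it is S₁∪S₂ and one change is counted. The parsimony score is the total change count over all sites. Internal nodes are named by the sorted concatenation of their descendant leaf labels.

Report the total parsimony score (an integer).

[col 0] MR: children M:{G}, R:{G} ∩→ {G}; cost 0
[col 0] DMR: children D:{T}, MR:{G} ∪→ {G,T}; cost 1
[col 0] DIMR: children DMR:{G,T}, I:{A} ∪→ {A,G,T}; cost 1
[col 0] DIMRZ: children DIMR:{A,G,T}, Z:{C} ∪→ {A,C,G,T}; cost 1
[col 1] MR: children M:{T}, R:{T} ∩→ {T}; cost 0
[col 1] DMR: children D:{A}, MR:{T} ∪→ {A,T}; cost 1
[col 1] DIMR: children DMR:{A,T}, I:{C} ∪→ {A,C,T}; cost 1
[col 1] DIMRZ: children DIMR:{A,C,T}, Z:{G} ∪→ {A,C,G,T}; cost 1
[col 2] MR: children M:{G}, R:{G} ∩→ {G}; cost 0
[col 2] DMR: children D:{C}, MR:{G} ∪→ {C,G}; cost 1
[col 2] DIMR: children DMR:{C,G}, I:{T} ∪→ {C,G,T}; cost 1
[col 2] DIMRZ: children DIMR:{C,G,T}, Z:{T} ∩→ {T}; cost 0
[col 3] MR: children M:{T}, R:{G} ∪→ {G,T}; cost 1
[col 3] DMR: children D:{T}, MR:{G,T} ∩→ {T}; cost 0
[col 3] DIMR: children DMR:{T}, I:{T} ∩→ {T}; cost 0
[col 3] DIMRZ: children DIMR:{T}, Z:{T} ∩→ {T}; cost 0
[col 4] MR: children M:{G}, R:{G} ∩→ {G}; cost 0
[col 4] DMR: children D:{C}, MR:{G} ∪→ {C,G}; cost 1
[col 4] DIMR: children DMR:{C,G}, I:{G} ∩→ {G}; cost 0
[col 4] DIMRZ: children DIMR:{G}, Z:{G} ∩→ {G}; cost 0
per-site changes: [3, 3, 2, 1, 1]; total = 10

10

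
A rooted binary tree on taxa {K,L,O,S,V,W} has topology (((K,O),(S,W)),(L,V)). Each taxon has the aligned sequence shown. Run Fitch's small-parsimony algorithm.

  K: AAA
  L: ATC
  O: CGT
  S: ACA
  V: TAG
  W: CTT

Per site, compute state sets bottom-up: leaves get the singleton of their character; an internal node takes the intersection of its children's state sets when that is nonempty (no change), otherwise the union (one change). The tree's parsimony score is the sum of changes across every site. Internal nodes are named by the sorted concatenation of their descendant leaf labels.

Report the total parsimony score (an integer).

KO@0: {A} ∪ {C} = {A,C} (union, +1)
SW@0: {A} ∪ {C} = {A,C} (union, +1)
KOSW@0: {A,C} ∩ {A,C} = {A,C} (intersection, +0)
LV@0: {A} ∪ {T} = {A,T} (union, +1)
KLOSVW@0: {A,C} ∩ {A,T} = {A} (intersection, +0)
KO@1: {A} ∪ {G} = {A,G} (union, +1)
SW@1: {C} ∪ {T} = {C,T} (union, +1)
KOSW@1: {A,G} ∪ {C,T} = {A,C,G,T} (union, +1)
LV@1: {T} ∪ {A} = {A,T} (union, +1)
KLOSVW@1: {A,C,G,T} ∩ {A,T} = {A,T} (intersection, +0)
KO@2: {A} ∪ {T} = {A,T} (union, +1)
SW@2: {A} ∪ {T} = {A,T} (union, +1)
KOSW@2: {A,T} ∩ {A,T} = {A,T} (intersection, +0)
LV@2: {C} ∪ {G} = {C,G} (union, +1)
KLOSVW@2: {A,T} ∪ {C,G} = {A,C,G,T} (union, +1)
per-site changes: [3, 4, 4]; total = 11

11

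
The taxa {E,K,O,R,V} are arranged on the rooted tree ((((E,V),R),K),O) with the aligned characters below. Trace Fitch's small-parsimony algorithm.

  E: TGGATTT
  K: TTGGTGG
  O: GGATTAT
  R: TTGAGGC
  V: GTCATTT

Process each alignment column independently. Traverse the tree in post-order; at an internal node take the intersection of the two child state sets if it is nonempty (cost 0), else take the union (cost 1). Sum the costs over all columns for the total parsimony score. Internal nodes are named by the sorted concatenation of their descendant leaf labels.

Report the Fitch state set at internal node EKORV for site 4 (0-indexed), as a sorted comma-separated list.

site 0, node EV: E={T} ∪ V={G} → {G,T} (+1)
site 0, node ERV: EV={G,T} ∩ R={T} → {T} (+0)
site 0, node EKRV: ERV={T} ∩ K={T} → {T} (+0)
site 0, node EKORV: EKRV={T} ∪ O={G} → {G,T} (+1)
site 1, node EV: E={G} ∪ V={T} → {G,T} (+1)
site 1, node ERV: EV={G,T} ∩ R={T} → {T} (+0)
site 1, node EKRV: ERV={T} ∩ K={T} → {T} (+0)
site 1, node EKORV: EKRV={T} ∪ O={G} → {G,T} (+1)
site 2, node EV: E={G} ∪ V={C} → {C,G} (+1)
site 2, node ERV: EV={C,G} ∩ R={G} → {G} (+0)
site 2, node EKRV: ERV={G} ∩ K={G} → {G} (+0)
site 2, node EKORV: EKRV={G} ∪ O={A} → {A,G} (+1)
site 3, node EV: E={A} ∩ V={A} → {A} (+0)
site 3, node ERV: EV={A} ∩ R={A} → {A} (+0)
site 3, node EKRV: ERV={A} ∪ K={G} → {A,G} (+1)
site 3, node EKORV: EKRV={A,G} ∪ O={T} → {A,G,T} (+1)
site 4, node EV: E={T} ∩ V={T} → {T} (+0)
site 4, node ERV: EV={T} ∪ R={G} → {G,T} (+1)
site 4, node EKRV: ERV={G,T} ∩ K={T} → {T} (+0)
site 4, node EKORV: EKRV={T} ∩ O={T} → {T} (+0)
site 5, node EV: E={T} ∩ V={T} → {T} (+0)
site 5, node ERV: EV={T} ∪ R={G} → {G,T} (+1)
site 5, node EKRV: ERV={G,T} ∩ K={G} → {G} (+0)
site 5, node EKORV: EKRV={G} ∪ O={A} → {A,G} (+1)
site 6, node EV: E={T} ∩ V={T} → {T} (+0)
site 6, node ERV: EV={T} ∪ R={C} → {C,T} (+1)
site 6, node EKRV: ERV={C,T} ∪ K={G} → {C,G,T} (+1)
site 6, node EKORV: EKRV={C,G,T} ∩ O={T} → {T} (+0)
per-site changes: [2, 2, 2, 2, 1, 2, 2]; total = 13

T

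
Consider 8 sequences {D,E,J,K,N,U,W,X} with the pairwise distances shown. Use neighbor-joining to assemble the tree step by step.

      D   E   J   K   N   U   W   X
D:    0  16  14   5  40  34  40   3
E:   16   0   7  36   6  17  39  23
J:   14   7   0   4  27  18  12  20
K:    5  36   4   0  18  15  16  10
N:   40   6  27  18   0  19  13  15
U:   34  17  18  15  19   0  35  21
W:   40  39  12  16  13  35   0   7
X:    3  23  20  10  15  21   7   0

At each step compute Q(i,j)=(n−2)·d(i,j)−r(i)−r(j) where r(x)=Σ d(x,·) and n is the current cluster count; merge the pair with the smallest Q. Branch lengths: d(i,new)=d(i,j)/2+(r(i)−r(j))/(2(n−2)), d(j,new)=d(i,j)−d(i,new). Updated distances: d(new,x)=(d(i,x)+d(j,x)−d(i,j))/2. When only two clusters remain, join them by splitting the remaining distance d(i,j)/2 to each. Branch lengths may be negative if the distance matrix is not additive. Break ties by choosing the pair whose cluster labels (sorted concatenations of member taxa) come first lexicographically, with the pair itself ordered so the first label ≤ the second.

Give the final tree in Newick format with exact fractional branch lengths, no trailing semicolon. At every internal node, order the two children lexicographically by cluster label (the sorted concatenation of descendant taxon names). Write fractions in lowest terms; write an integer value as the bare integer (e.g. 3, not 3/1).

step 1: merge (E,N) at d=6, Q=-246; branch lengths E→7/2, N→5/2; new cluster EN
  updated: d(D,EN)=25, d(EN,J)=14, d(EN,K)=24, d(EN,U)=15, d(EN,W)=23, d(EN,X)=16
step 2: merge (D,X) at d=3, Q=-183; branch lengths D→59/10, X→-29/10; new cluster DX
  updated: d(DX,EN)=19, d(DX,J)=31/2, d(DX,K)=6, d(DX,U)=26, d(DX,W)=22
step 3: merge (EN,U) at d=15, Q=-144; branch lengths EN→23/4, U→37/4; new cluster ENU
  updated: d(DX,ENU)=15, d(ENU,J)=17/2, d(ENU,K)=12, d(ENU,W)=43/2
step 4: merge (DX,K) at d=6, Q=-157/2; branch lengths DX→77/12, K→-5/12; new cluster DKX
  updated: d(DKX,ENU)=21/2, d(DKX,J)=27/4, d(DKX,W)=16
step 5: merge (DKX,ENU) at d=21/2, Q=-211/4; branch lengths DKX→55/16, ENU→113/16; new cluster DEKNUX
  updated: d(DEKNUX,J)=19/8, d(DEKNUX,W)=27/2
step 6: merge (DEKNUX,J) at d=19/8, Q=-223/8; branch lengths DEKNUX→31/16, J→7/16; new cluster DEJKNUX
  updated: d(DEJKNUX,W)=185/16
step 7: merge (DEJKNUX,W) at d=185/16; branch lengths DEJKNUX→185/32, W→185/32; new cluster DEJKNUWX
final tree: (((((D:59/10,X:-29/10):77/12,K:-5/12):55/16,((E:7/2,N:5/2):23/4,U:37/4):113/16):31/16,J:7/16):185/32,W:185/32)
total length: 871/16

(((((D:59/10,X:-29/10):77/12,K:-5/12):55/16,((E:7/2,N:5/2):23/4,U:37/4):113/16):31/16,J:7/16):185/32,W:185/32)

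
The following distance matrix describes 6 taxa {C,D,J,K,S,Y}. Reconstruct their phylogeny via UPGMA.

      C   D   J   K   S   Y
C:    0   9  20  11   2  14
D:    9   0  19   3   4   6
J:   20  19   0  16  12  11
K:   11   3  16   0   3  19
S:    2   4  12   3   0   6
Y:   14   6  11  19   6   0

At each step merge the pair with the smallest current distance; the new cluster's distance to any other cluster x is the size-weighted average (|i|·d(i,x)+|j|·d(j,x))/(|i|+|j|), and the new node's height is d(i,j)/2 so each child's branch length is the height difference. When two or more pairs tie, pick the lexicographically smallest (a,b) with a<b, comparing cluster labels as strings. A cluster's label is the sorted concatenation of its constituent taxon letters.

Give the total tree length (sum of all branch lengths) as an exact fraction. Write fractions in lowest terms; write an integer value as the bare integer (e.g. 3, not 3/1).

step 1: merge (C,S) at d=2; branch lengths C→1, S→1; new cluster CS
  updated: d(CS,D)=13/2, d(CS,J)=16, d(CS,K)=7, d(CS,Y)=10
step 2: merge (D,K) at d=3; branch lengths D→3/2, K→3/2; new cluster DK
  updated: d(CS,DK)=27/4, d(DK,J)=35/2, d(DK,Y)=25/2
step 3: merge (CS,DK) at d=27/4; branch lengths CS→19/8, DK→15/8; new cluster CDKS
  updated: d(CDKS,J)=67/4, d(CDKS,Y)=45/4
step 4: merge (J,Y) at d=11; branch lengths J→11/2, Y→11/2; new cluster JY
  updated: d(CDKS,JY)=14
step 5: merge (CDKS,JY) at d=14; branch lengths CDKS→29/8, JY→3/2; new cluster CDJKSY
final tree: (((C:1,S:1):19/8,(D:3/2,K:3/2):15/8):29/8,(J:11/2,Y:11/2):3/2)
total length: 203/8

203/8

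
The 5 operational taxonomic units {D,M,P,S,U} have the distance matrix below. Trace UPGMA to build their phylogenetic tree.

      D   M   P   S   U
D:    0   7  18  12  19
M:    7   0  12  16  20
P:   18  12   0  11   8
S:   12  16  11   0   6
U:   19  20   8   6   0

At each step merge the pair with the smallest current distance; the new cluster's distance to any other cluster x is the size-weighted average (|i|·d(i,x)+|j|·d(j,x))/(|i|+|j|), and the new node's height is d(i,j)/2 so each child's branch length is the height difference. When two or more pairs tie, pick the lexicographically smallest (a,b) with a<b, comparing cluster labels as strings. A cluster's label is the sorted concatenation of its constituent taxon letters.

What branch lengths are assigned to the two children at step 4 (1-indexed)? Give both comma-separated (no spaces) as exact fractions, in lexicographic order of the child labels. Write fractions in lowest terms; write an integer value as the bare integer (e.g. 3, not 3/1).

1. join S+U (d=6) ⇒ SU; edges |S|=3, |U|=3
  updated: d(D,SU)=31/2, d(M,SU)=18, d(P,SU)=19/2
2. join D+M (d=7) ⇒ DM; edges |D|=7/2, |M|=7/2
  updated: d(DM,P)=15, d(DM,SU)=67/4
3. join P+SU (d=19/2) ⇒ PSU; edges |P|=19/4, |SU|=7/4
  updated: d(DM,PSU)=97/6
4. join DM+PSU (d=97/6) ⇒ DMPSU; edges |DM|=55/12, |PSU|=10/3
final tree: ((D:7/2,M:7/2):55/12,(P:19/4,(S:3,U:3):7/4):10/3)
total length: 329/12

55/12,10/3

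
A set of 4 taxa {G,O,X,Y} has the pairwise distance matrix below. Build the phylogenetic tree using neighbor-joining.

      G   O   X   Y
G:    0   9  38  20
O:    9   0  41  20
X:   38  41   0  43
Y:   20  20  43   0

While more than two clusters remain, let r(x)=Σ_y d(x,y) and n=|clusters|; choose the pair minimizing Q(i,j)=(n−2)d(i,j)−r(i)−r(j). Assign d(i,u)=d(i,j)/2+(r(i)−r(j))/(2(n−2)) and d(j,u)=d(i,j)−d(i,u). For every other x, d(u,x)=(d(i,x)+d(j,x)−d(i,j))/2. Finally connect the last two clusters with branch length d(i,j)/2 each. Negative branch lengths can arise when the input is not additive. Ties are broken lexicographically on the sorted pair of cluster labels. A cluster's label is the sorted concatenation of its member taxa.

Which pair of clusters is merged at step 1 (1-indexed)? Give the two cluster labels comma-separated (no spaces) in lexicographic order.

1. join G+O (d=9, Q=-119) ⇒ GO; edges |G|=15/4, |O|=21/4
  updated: d(GO,X)=35, d(GO,Y)=31/2
2. join GO+X (d=35, Q=-187/2) ⇒ GOX; edges |GO|=15/4, |X|=125/4
  updated: d(GOX,Y)=47/4
3. join GOX+Y (d=47/4) ⇒ GOXY; edges |GOX|=47/8, |Y|=47/8
final tree: (((G:15/4,O:21/4):15/4,X:125/4):47/8,Y:47/8)
total length: 223/4

G,O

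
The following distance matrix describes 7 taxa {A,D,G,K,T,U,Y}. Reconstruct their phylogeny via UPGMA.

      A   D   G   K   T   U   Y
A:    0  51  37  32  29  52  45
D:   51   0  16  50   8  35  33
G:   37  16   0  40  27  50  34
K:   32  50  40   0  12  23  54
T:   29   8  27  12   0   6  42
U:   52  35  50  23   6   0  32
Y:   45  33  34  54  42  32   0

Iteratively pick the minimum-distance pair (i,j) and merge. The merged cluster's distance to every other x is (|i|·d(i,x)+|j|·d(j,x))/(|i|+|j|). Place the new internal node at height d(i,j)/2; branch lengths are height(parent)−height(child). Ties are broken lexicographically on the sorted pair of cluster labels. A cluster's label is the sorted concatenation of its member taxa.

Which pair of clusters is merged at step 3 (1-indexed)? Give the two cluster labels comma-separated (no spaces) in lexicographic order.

K,TU

1. join T+U (d=6) ⇒ TU; edges |T|=3, |U|=3
  updated: d(A,TU)=81/2, d(D,TU)=43/2, d(G,TU)=77/2, d(K,TU)=35/2, d(TU,Y)=37
2. join D+G (d=16) ⇒ DG; edges |D|=8, |G|=8
  updated: d(A,DG)=44, d(DG,K)=45, d(DG,TU)=30, d(DG,Y)=67/2
3. join K+TU (d=35/2) ⇒ KTU; edges |K|=35/4, |TU|=23/4
  updated: d(A,KTU)=113/3, d(DG,KTU)=35, d(KTU,Y)=128/3
4. join DG+Y (d=67/2) ⇒ DGY; edges |DG|=35/4, |Y|=67/4
  updated: d(A,DGY)=133/3, d(DGY,KTU)=338/9
5. join DGY+KTU (d=338/9) ⇒ DGKTUY; edges |DGY|=73/36, |KTU|=361/36
  updated: d(A,DGKTUY)=41
6. join A+DGKTUY (d=41) ⇒ ADGKTUY; edges |A|=41/2, |DGKTUY|=31/18
final tree: (A:41/2,(((D:8,G:8):35/4,Y:67/4):73/36,(K:35/4,(T:3,U:3):23/4):361/36):31/18)
total length: 1733/18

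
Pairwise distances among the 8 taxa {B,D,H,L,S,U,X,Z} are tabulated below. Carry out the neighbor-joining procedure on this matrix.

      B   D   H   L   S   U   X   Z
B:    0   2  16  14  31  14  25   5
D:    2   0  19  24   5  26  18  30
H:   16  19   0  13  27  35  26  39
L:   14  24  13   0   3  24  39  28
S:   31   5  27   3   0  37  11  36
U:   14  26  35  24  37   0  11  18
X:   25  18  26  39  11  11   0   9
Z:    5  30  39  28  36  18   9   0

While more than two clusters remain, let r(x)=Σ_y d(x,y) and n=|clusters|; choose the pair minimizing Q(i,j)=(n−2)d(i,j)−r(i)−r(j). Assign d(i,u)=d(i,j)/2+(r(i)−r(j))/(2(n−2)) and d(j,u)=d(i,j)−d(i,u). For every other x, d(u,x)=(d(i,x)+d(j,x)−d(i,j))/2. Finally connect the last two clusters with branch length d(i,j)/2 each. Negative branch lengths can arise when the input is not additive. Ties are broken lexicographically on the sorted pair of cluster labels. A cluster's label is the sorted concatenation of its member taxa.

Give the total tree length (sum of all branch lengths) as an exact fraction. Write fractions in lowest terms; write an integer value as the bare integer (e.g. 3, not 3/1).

1. join L+S (d=3, Q=-277) ⇒ LS; edges |L|=13/12, |S|=23/12
  updated: d(B,LS)=21, d(D,LS)=13, d(H,LS)=37/2, d(LS,U)=29, d(LS,X)=47/2, d(LS,Z)=61/2
2. join X+Z (d=9, Q=-199) ⇒ XZ; edges |X|=13/5, |Z|=32/5
  updated: d(B,XZ)=21/2, d(D,XZ)=39/2, d(H,XZ)=28, d(LS,XZ)=45/2, d(U,XZ)=10
3. join U+XZ (d=10, Q=-329/2) ⇒ UXZ; edges |U|=127/16, |XZ|=33/16
  updated: d(B,UXZ)=29/4, d(D,UXZ)=71/4, d(H,UXZ)=53/2, d(LS,UXZ)=83/4
4. join H+LS (d=37/2, Q=-391/4) ⇒ HLS; edges |H|=83/8, |LS|=65/8
  updated: d(B,HLS)=37/4, d(D,HLS)=27/4, d(HLS,UXZ)=115/8
5. join B+UXZ (d=29/4, Q=-347/8) ⇒ BUXZ; edges |B|=-51/32, |UXZ|=283/32
  updated: d(BUXZ,D)=25/4, d(BUXZ,HLS)=131/16
6. join BUXZ+D (d=25/4, Q=-339/16) ⇒ BDUXZ; edges |BUXZ|=123/32, |D|=77/32
  updated: d(BDUXZ,HLS)=139/32
7. join BDUXZ+HLS (d=139/32) ⇒ BDHLSUXZ; edges |BDUXZ|=139/64, |HLS|=139/64
final tree: (((B:-51/32,(U:127/16,(X:13/5,Z:32/5):33/16):283/32):123/32,D:77/32):139/64,(H:83/8,(L:13/12,S:23/12):65/8):139/64)
total length: 1867/32

1867/32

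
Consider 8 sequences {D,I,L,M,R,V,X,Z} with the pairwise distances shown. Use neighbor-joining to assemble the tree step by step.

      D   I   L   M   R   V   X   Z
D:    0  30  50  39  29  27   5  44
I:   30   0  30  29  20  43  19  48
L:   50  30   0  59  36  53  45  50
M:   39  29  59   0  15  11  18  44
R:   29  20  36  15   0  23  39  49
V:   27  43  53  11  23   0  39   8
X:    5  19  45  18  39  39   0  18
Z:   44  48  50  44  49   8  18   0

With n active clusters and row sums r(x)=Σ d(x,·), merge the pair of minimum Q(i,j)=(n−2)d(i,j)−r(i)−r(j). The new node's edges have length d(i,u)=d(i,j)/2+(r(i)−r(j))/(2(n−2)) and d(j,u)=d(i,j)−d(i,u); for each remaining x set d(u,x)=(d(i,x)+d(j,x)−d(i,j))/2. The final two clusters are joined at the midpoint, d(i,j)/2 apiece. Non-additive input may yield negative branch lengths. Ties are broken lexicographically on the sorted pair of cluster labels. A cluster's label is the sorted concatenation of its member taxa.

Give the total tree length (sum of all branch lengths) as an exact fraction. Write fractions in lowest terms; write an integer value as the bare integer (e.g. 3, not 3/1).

step 1: merge (V,Z) at d=8, Q=-417; branch lengths V→-3/4, Z→35/4; new cluster VZ
  updated: d(D,VZ)=63/2, d(I,VZ)=83/2, d(L,VZ)=95/2, d(M,VZ)=47/2, d(R,VZ)=32, d(VZ,X)=49/2
step 2: merge (D,X) at d=5, Q=-310; branch lengths D→59/10, X→-9/10; new cluster DX
  updated: d(DX,I)=22, d(DX,L)=45, d(DX,M)=26, d(DX,R)=63/2, d(DX,VZ)=51/2
step 3: merge (I,L) at d=30, Q=-240; branch lengths I→45/8, L→195/8; new cluster IL
  updated: d(DX,IL)=37/2, d(IL,M)=29, d(IL,R)=13, d(IL,VZ)=59/2
step 4: merge (IL,R) at d=13, Q=-285/2; branch lengths IL→25/4, R→27/4; new cluster ILR
  updated: d(DX,ILR)=37/2, d(ILR,M)=31/2, d(ILR,VZ)=97/4
step 5: merge (DX,VZ) at d=51/2, Q=-369/4; branch lengths DX→191/16, VZ→217/16; new cluster DVXZ
  updated: d(DVXZ,ILR)=69/8, d(DVXZ,M)=12
step 6: merge (DVXZ,ILR) at d=69/8, Q=-289/8; branch lengths DVXZ→41/16, ILR→97/16; new cluster DILRVXZ
  updated: d(DILRVXZ,M)=151/16
step 7: merge (DILRVXZ,M) at d=151/16; branch lengths DILRVXZ→151/32, M→151/32; new cluster DILMRVXZ
final tree: ((((D:59/10,X:-9/10):191/16,(V:-3/4,Z:35/4):217/16):41/16,((I:45/8,L:195/8):25/4,R:27/4):97/16):151/32,M:151/32)
total length: 1593/16

1593/16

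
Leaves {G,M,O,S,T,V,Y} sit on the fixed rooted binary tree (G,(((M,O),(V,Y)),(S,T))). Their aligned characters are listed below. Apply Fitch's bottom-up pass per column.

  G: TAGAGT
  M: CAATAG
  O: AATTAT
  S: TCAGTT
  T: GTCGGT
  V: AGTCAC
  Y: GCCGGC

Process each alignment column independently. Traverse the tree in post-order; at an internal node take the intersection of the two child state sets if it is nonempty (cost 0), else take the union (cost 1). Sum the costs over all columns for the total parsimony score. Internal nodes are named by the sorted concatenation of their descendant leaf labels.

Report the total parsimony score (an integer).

[col 0] MO: children M:{C}, O:{A} ∪→ {A,C}; cost 1
[col 0] VY: children V:{A}, Y:{G} ∪→ {A,G}; cost 1
[col 0] MOVY: children MO:{A,C}, VY:{A,G} ∩→ {A}; cost 0
[col 0] ST: children S:{T}, T:{G} ∪→ {G,T}; cost 1
[col 0] MOSTVY: children MOVY:{A}, ST:{G,T} ∪→ {A,G,T}; cost 1
[col 0] GMOSTVY: children G:{T}, MOSTVY:{A,G,T} ∩→ {T}; cost 0
[col 1] MO: children M:{A}, O:{A} ∩→ {A}; cost 0
[col 1] VY: children V:{G}, Y:{C} ∪→ {C,G}; cost 1
[col 1] MOVY: children MO:{A}, VY:{C,G} ∪→ {A,C,G}; cost 1
[col 1] ST: children S:{C}, T:{T} ∪→ {C,T}; cost 1
[col 1] MOSTVY: children MOVY:{A,C,G}, ST:{C,T} ∩→ {C}; cost 0
[col 1] GMOSTVY: children G:{A}, MOSTVY:{C} ∪→ {A,C}; cost 1
[col 2] MO: children M:{A}, O:{T} ∪→ {A,T}; cost 1
[col 2] VY: children V:{T}, Y:{C} ∪→ {C,T}; cost 1
[col 2] MOVY: children MO:{A,T}, VY:{C,T} ∩→ {T}; cost 0
[col 2] ST: children S:{A}, T:{C} ∪→ {A,C}; cost 1
[col 2] MOSTVY: children MOVY:{T}, ST:{A,C} ∪→ {A,C,T}; cost 1
[col 2] GMOSTVY: children G:{G}, MOSTVY:{A,C,T} ∪→ {A,C,G,T}; cost 1
[col 3] MO: children M:{T}, O:{T} ∩→ {T}; cost 0
[col 3] VY: children V:{C}, Y:{G} ∪→ {C,G}; cost 1
[col 3] MOVY: children MO:{T}, VY:{C,G} ∪→ {C,G,T}; cost 1
[col 3] ST: children S:{G}, T:{G} ∩→ {G}; cost 0
[col 3] MOSTVY: children MOVY:{C,G,T}, ST:{G} ∩→ {G}; cost 0
[col 3] GMOSTVY: children G:{A}, MOSTVY:{G} ∪→ {A,G}; cost 1
[col 4] MO: children M:{A}, O:{A} ∩→ {A}; cost 0
[col 4] VY: children V:{A}, Y:{G} ∪→ {A,G}; cost 1
[col 4] MOVY: children MO:{A}, VY:{A,G} ∩→ {A}; cost 0
[col 4] ST: children S:{T}, T:{G} ∪→ {G,T}; cost 1
[col 4] MOSTVY: children MOVY:{A}, ST:{G,T} ∪→ {A,G,T}; cost 1
[col 4] GMOSTVY: children G:{G}, MOSTVY:{A,G,T} ∩→ {G}; cost 0
[col 5] MO: children M:{G}, O:{T} ∪→ {G,T}; cost 1
[col 5] VY: children V:{C}, Y:{C} ∩→ {C}; cost 0
[col 5] MOVY: children MO:{G,T}, VY:{C} ∪→ {C,G,T}; cost 1
[col 5] ST: children S:{T}, T:{T} ∩→ {T}; cost 0
[col 5] MOSTVY: children MOVY:{C,G,T}, ST:{T} ∩→ {T}; cost 0
[col 5] GMOSTVY: children G:{T}, MOSTVY:{T} ∩→ {T}; cost 0
per-site changes: [4, 4, 5, 3, 3, 2]; total = 21

21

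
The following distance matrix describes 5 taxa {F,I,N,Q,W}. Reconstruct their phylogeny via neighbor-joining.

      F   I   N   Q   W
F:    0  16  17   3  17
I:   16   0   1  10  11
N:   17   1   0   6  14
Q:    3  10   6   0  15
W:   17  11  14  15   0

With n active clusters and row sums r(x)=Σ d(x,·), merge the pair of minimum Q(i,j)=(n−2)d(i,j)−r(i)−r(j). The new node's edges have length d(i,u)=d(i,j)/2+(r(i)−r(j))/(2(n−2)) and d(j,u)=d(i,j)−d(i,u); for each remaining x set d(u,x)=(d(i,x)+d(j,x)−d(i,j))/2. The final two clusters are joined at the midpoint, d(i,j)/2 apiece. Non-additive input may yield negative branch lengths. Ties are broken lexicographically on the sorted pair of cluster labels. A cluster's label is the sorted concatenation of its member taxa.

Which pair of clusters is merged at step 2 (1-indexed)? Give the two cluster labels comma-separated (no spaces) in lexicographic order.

FQ,W

step 1: merge (F,Q) at d=3, Q=-78; branch lengths F→14/3, Q→-5/3; new cluster FQ
  updated: d(FQ,I)=23/2, d(FQ,N)=10, d(FQ,W)=29/2
step 2: merge (FQ,W) at d=29/2, Q=-93/2; branch lengths FQ→51/8, W→65/8; new cluster FQW
  updated: d(FQW,I)=4, d(FQW,N)=19/4
step 3: merge (FQW,I) at d=4, Q=-39/4; branch lengths FQW→31/8, I→1/8; new cluster FIQW
  updated: d(FIQW,N)=7/8
step 4: merge (FIQW,N) at d=7/8; branch lengths FIQW→7/16, N→7/16; new cluster FINQW
final tree: ((((F:14/3,Q:-5/3):51/8,W:65/8):31/8,I:1/8):7/16,N:7/16)
total length: 179/8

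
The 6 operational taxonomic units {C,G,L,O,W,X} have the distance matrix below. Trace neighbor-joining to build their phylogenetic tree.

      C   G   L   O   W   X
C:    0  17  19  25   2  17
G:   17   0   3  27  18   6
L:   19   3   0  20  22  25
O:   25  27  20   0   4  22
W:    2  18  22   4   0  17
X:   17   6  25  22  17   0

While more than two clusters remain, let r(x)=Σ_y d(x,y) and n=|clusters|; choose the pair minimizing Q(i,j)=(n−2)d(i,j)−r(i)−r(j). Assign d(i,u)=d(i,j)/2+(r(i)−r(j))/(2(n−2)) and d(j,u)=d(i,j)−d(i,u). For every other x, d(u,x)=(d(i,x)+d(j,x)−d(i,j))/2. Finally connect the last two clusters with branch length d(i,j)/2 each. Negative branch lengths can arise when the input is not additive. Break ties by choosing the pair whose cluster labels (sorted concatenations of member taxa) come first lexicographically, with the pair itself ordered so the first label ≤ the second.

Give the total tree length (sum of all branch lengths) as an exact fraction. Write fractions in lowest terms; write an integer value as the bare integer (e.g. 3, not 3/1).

593/16

1. join G+L (d=3, Q=-148) ⇒ GL; edges |G|=-3/4, |L|=15/4
  updated: d(C,GL)=33/2, d(GL,O)=22, d(GL,W)=37/2, d(GL,X)=14
2. join O+W (d=4, Q=-205/2) ⇒ OW; edges |O|=29/4, |W|=-13/4
  updated: d(C,OW)=23/2, d(GL,OW)=73/4, d(OW,X)=35/2
3. join C+OW (d=23/2, Q=-277/4) ⇒ COW; edges |C|=83/16, |OW|=101/16
  updated: d(COW,GL)=93/8, d(COW,X)=23/2
4. join COW+GL (d=93/8, Q=-297/8) ⇒ CGLOW; edges |COW|=73/16, |GL|=113/16
  updated: d(CGLOW,X)=111/16
5. join CGLOW+X (d=111/16) ⇒ CGLOWX; edges |CGLOW|=111/32, |X|=111/32
final tree: (((C:83/16,(O:29/4,W:-13/4):101/16):73/16,(G:-3/4,L:15/4):113/16):111/32,X:111/32)
total length: 593/16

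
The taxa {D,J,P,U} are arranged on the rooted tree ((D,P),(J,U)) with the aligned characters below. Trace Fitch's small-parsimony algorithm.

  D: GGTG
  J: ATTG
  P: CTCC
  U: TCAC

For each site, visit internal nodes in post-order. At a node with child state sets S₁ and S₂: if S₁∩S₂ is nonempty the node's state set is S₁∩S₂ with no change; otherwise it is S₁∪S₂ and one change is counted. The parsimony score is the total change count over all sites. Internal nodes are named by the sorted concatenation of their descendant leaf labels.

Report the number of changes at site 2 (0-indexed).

[col 0] DP: children D:{G}, P:{C} ∪→ {C,G}; cost 1
[col 0] JU: children J:{A}, U:{T} ∪→ {A,T}; cost 1
[col 0] DJPU: children DP:{C,G}, JU:{A,T} ∪→ {A,C,G,T}; cost 1
[col 1] DP: children D:{G}, P:{T} ∪→ {G,T}; cost 1
[col 1] JU: children J:{T}, U:{C} ∪→ {C,T}; cost 1
[col 1] DJPU: children DP:{G,T}, JU:{C,T} ∩→ {T}; cost 0
[col 2] DP: children D:{T}, P:{C} ∪→ {C,T}; cost 1
[col 2] JU: children J:{T}, U:{A} ∪→ {A,T}; cost 1
[col 2] DJPU: children DP:{C,T}, JU:{A,T} ∩→ {T}; cost 0
[col 3] DP: children D:{G}, P:{C} ∪→ {C,G}; cost 1
[col 3] JU: children J:{G}, U:{C} ∪→ {C,G}; cost 1
[col 3] DJPU: children DP:{C,G}, JU:{C,G} ∩→ {C,G}; cost 0
per-site changes: [3, 2, 2, 2]; total = 9

2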